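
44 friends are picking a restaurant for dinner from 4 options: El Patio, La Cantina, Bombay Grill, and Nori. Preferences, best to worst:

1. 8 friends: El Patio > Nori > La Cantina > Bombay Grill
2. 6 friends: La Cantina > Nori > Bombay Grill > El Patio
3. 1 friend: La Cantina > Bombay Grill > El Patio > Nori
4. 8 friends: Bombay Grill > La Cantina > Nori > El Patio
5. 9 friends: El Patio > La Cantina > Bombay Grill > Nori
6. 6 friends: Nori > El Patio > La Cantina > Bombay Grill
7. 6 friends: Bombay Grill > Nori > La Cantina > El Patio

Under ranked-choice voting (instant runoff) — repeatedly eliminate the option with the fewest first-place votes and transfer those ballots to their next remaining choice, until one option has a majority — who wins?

Round 1: El Patio 17, La Cantina 7, Bombay Grill 14, Nori 6. Eliminate Nori.
Round 2: El Patio 23, La Cantina 7, Bombay Grill 14. El Patio has a majority.

El Patio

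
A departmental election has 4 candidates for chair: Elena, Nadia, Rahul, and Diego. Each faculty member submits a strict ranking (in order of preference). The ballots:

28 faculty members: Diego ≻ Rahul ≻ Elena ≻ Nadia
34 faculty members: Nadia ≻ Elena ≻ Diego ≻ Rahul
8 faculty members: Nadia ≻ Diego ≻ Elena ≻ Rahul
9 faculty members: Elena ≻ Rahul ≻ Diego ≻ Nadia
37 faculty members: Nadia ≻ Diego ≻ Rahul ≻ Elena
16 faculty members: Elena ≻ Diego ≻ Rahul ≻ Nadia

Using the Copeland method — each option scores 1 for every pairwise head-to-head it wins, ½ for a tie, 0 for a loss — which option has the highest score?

Nadia

Elena: beats Rahul; loses to Nadia and Diego → score 1.
Nadia: beats Elena, Rahul, and Diego → score 3.
Rahul: loses to Elena, Nadia, and Diego → score 0.
Diego: beats Elena and Rahul; loses to Nadia → score 2.
Nadia has the best pairwise record.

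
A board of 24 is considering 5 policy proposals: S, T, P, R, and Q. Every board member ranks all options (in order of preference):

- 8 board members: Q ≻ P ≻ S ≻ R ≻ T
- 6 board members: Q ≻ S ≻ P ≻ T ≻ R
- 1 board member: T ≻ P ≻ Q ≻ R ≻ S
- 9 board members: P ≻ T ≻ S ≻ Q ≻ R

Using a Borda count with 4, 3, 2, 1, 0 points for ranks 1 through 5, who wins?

S: 8·2 + 6·3 + 1·0 + 9·2 = 52
T: 8·0 + 6·1 + 1·4 + 9·3 = 37
P: 8·3 + 6·2 + 1·3 + 9·4 = 75
R: 8·1 + 6·0 + 1·1 + 9·0 = 9
Q: 8·4 + 6·4 + 1·2 + 9·1 = 67
P has the highest Borda score (75).

P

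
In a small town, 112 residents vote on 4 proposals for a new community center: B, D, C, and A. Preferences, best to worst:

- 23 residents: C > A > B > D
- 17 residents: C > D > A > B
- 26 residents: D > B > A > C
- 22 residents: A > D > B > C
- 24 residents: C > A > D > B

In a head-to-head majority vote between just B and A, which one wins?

Voters preferring B to A: 26; preferring A to B: 86.
A wins the head-to-head.

A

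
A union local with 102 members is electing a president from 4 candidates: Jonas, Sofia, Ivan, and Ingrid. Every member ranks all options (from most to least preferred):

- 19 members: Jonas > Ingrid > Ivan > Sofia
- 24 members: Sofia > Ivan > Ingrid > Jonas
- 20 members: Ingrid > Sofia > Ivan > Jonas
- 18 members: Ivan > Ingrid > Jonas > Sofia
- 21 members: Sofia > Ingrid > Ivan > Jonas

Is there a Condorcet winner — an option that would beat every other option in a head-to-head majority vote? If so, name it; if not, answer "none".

Ingrid

Ingrid vs Jonas: 83–19 for Ingrid.
Ingrid vs Sofia: 57–45 for Ingrid.
Ingrid vs Ivan: 60–42 for Ingrid.
Ingrid beats every other option head-to-head.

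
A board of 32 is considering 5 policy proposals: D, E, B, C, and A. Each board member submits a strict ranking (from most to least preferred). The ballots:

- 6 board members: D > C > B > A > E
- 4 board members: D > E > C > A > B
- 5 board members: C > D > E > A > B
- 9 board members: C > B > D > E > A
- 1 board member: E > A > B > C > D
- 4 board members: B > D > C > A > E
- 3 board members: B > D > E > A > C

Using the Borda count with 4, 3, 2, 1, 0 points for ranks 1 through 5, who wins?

D: 6·4 + 4·4 + 5·3 + 9·2 + 1·0 + 4·3 + 3·3 = 94
E: 6·0 + 4·3 + 5·2 + 9·1 + 1·4 + 4·0 + 3·2 = 41
B: 6·2 + 4·0 + 5·0 + 9·3 + 1·2 + 4·4 + 3·4 = 69
C: 6·3 + 4·2 + 5·4 + 9·4 + 1·1 + 4·2 + 3·0 = 91
A: 6·1 + 4·1 + 5·1 + 9·0 + 1·3 + 4·1 + 3·1 = 25
D has the highest Borda score (94).

D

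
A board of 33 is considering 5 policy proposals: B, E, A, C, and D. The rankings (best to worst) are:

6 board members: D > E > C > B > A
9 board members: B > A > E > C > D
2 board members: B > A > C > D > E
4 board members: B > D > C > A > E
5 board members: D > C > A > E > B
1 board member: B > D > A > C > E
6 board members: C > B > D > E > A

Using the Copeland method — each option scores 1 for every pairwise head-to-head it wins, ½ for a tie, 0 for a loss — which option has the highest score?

B: beats E, A, and D; loses to C → score 3.
E: loses to B, A, C, and D → score 0.
A: beats E; loses to B, C, and D → score 1.
C: beats B, E, A, and D → score 4.
D: beats E and A; loses to B and C → score 2.
C has the best pairwise record.

C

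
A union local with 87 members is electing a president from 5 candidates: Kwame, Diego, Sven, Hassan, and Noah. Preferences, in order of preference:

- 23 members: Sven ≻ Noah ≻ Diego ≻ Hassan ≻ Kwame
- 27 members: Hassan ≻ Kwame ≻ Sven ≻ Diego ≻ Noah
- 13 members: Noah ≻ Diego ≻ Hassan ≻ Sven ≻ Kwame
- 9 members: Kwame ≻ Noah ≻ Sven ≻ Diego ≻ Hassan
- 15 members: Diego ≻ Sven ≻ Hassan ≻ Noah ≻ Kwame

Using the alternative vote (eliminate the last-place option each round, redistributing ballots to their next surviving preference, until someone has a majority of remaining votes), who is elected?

Sven

Round 1: Kwame 9, Diego 15, Sven 23, Hassan 27, Noah 13. Eliminate Kwame.
Round 2: Diego 15, Sven 23, Hassan 27, Noah 22. Eliminate Diego.
Round 3: Sven 38, Hassan 27, Noah 22. Eliminate Noah.
Round 4: Sven 47, Hassan 40. Sven has a majority.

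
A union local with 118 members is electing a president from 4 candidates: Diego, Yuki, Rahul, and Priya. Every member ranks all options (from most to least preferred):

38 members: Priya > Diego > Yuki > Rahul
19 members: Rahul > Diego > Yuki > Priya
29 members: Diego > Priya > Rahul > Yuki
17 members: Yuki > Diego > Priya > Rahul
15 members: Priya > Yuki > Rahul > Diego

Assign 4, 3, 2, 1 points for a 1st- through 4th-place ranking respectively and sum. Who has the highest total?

Diego: 38·3 + 19·3 + 29·4 + 17·3 + 15·1 = 353
Yuki: 38·2 + 19·2 + 29·1 + 17·4 + 15·3 = 256
Rahul: 38·1 + 19·4 + 29·2 + 17·1 + 15·2 = 219
Priya: 38·4 + 19·1 + 29·3 + 17·2 + 15·4 = 352
Diego has the highest Borda score (353).

Diego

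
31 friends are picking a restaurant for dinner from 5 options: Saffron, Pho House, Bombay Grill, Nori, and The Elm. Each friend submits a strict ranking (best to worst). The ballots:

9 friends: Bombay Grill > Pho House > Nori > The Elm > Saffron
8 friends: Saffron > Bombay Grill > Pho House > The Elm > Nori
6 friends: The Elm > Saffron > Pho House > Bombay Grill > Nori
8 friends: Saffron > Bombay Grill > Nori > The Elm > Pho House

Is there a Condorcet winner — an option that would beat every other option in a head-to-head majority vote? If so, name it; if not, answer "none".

Saffron vs Pho House: 22–9 for Saffron.
Saffron vs Bombay Grill: 22–9 for Saffron.
Saffron vs Nori: 22–9 for Saffron.
Saffron vs The Elm: 16–15 for Saffron.
Saffron beats every other option head-to-head.

Saffron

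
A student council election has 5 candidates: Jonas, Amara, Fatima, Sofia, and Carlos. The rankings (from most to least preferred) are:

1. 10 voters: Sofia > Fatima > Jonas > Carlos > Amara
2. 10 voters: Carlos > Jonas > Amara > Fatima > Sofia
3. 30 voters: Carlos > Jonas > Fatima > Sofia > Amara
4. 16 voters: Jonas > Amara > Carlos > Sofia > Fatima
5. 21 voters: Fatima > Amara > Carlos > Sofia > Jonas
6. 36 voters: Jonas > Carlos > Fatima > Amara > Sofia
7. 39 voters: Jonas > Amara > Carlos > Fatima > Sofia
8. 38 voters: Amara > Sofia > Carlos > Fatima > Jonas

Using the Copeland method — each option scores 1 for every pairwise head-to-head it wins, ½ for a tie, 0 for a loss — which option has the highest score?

Jonas

Jonas: beats Amara, Fatima, Sofia, and Carlos → score 4.
Amara: beats Fatima, Sofia, and Carlos; loses to Jonas → score 3.
Fatima: beats Sofia; loses to Jonas, Amara, and Carlos → score 1.
Sofia: loses to Jonas, Amara, Fatima, and Carlos → score 0.
Carlos: beats Fatima and Sofia; loses to Jonas and Amara → score 2.
Jonas has the best pairwise record.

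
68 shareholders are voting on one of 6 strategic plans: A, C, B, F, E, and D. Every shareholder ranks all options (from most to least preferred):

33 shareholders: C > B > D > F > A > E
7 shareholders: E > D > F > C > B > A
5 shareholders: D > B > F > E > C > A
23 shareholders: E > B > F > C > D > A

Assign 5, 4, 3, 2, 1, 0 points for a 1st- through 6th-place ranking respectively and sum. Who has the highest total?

A: 33·1 + 7·0 + 5·0 + 23·0 = 33
C: 33·5 + 7·2 + 5·1 + 23·2 = 230
B: 33·4 + 7·1 + 5·4 + 23·4 = 251
F: 33·2 + 7·3 + 5·3 + 23·3 = 171
E: 33·0 + 7·5 + 5·2 + 23·5 = 160
D: 33·3 + 7·4 + 5·5 + 23·1 = 175
B has the highest Borda score (251).

B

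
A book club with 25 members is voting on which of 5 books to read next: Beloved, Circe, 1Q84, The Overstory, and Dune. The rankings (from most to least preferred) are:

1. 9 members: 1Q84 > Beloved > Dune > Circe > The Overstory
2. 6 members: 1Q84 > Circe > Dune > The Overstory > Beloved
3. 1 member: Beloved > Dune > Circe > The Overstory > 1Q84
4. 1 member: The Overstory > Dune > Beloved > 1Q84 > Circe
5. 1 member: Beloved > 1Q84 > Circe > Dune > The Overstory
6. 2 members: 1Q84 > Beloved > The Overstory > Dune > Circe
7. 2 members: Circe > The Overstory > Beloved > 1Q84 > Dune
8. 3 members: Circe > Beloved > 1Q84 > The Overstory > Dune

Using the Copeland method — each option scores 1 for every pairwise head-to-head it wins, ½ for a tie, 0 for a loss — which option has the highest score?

1Q84

Beloved: beats Circe, The Overstory, and Dune; loses to 1Q84 → score 3.
Circe: beats The Overstory; loses to Beloved, 1Q84, and Dune → score 1.
1Q84: beats Beloved, Circe, The Overstory, and Dune → score 4.
The Overstory: loses to Beloved, Circe, 1Q84, and Dune → score 0.
Dune: beats Circe and The Overstory; loses to Beloved and 1Q84 → score 2.
1Q84 has the best pairwise record.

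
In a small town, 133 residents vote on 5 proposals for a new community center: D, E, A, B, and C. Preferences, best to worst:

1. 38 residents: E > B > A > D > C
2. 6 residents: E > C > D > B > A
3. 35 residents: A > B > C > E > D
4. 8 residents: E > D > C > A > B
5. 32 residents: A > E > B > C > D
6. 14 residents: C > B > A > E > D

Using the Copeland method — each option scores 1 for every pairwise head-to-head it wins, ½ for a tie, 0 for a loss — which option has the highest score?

D: loses to E, A, B, and C → score 0.
E: beats D, B, and C; loses to A → score 3.
A: beats D, E, B, and C → score 4.
B: beats D and C; loses to E and A → score 2.
C: beats D; loses to E, A, and B → score 1.
A has the best pairwise record.

A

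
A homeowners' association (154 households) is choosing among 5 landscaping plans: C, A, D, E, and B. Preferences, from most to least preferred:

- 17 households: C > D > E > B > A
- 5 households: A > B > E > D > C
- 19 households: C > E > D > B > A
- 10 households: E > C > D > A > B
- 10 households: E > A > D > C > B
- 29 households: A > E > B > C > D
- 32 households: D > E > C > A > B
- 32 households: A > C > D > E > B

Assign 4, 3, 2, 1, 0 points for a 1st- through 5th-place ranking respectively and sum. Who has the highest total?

C: 17·4 + 5·0 + 19·4 + 10·3 + 10·1 + 29·1 + 32·2 + 32·3 = 373
A: 17·0 + 5·4 + 19·0 + 10·1 + 10·3 + 29·4 + 32·1 + 32·4 = 336
D: 17·3 + 5·1 + 19·2 + 10·2 + 10·2 + 29·0 + 32·4 + 32·2 = 326
E: 17·2 + 5·2 + 19·3 + 10·4 + 10·4 + 29·3 + 32·3 + 32·1 = 396
B: 17·1 + 5·3 + 19·1 + 10·0 + 10·0 + 29·2 + 32·0 + 32·0 = 109
E has the highest Borda score (396).

E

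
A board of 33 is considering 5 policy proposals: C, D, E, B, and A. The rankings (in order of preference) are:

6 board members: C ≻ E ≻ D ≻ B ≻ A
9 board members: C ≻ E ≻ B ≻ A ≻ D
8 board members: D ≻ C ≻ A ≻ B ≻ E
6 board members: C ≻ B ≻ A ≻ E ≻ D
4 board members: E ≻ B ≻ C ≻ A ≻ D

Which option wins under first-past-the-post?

C

First-place votes: C 21, D 8, E 4, B 0, A 0.
C has the most first-place votes.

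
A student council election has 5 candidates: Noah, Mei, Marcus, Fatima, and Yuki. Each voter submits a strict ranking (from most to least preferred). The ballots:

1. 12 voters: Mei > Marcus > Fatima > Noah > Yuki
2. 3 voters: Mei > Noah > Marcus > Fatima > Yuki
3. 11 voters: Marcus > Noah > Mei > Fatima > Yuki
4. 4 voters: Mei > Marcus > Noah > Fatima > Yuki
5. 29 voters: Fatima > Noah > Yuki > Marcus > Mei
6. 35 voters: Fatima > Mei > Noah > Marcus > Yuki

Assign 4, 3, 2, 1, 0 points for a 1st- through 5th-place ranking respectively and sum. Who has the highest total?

Noah: 12·1 + 3·3 + 11·3 + 4·2 + 29·3 + 35·2 = 219
Mei: 12·4 + 3·4 + 11·2 + 4·4 + 29·0 + 35·3 = 203
Marcus: 12·3 + 3·2 + 11·4 + 4·3 + 29·1 + 35·1 = 162
Fatima: 12·2 + 3·1 + 11·1 + 4·1 + 29·4 + 35·4 = 298
Yuki: 12·0 + 3·0 + 11·0 + 4·0 + 29·2 + 35·0 = 58
Fatima has the highest Borda score (298).

Fatima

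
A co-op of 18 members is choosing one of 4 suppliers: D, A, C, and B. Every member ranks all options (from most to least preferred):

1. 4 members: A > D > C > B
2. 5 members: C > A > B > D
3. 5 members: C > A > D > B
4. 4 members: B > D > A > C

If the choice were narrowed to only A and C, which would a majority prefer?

Voters preferring A to C: 8; preferring C to A: 10.
C wins the head-to-head.

C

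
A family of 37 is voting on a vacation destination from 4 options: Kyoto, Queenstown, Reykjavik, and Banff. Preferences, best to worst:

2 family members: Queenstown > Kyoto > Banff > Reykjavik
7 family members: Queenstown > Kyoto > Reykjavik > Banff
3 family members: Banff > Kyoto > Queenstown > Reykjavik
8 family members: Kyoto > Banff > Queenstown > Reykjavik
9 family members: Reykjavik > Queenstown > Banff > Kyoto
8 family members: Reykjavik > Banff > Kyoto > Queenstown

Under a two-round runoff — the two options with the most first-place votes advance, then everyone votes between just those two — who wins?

Queenstown

Round 1 first-place votes: Kyoto 8, Queenstown 9, Reykjavik 17, Banff 3.
Reykjavik and Queenstown advance.
Runoff: Reykjavik is preferred to Queenstown by 17 voters; Queenstown by 20.
Queenstown wins the runoff.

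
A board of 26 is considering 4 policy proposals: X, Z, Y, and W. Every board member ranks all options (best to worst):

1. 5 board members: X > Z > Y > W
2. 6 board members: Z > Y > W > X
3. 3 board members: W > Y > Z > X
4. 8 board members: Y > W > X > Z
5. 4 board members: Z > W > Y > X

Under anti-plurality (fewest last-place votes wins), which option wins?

Last-place votes: X 13, Z 8, Y 0, W 5.
Y is ranked last by the fewest voters, so Y wins.

Y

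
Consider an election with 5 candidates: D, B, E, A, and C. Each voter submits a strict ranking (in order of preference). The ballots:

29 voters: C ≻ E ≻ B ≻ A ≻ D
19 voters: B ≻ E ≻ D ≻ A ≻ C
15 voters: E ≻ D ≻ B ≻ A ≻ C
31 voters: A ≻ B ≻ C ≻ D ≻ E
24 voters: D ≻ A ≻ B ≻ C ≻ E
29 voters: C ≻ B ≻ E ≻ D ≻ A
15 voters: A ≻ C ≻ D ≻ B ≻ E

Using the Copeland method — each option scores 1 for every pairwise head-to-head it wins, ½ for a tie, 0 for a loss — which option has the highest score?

B

D: beats A; loses to B, E, and C → score 1.
B: beats D, E, A, and C → score 4.
E: beats D and A; loses to B and C → score 2.
A: beats C; loses to D, B, and E → score 1.
C: beats D and E; loses to B and A → score 2.
B has the best pairwise record.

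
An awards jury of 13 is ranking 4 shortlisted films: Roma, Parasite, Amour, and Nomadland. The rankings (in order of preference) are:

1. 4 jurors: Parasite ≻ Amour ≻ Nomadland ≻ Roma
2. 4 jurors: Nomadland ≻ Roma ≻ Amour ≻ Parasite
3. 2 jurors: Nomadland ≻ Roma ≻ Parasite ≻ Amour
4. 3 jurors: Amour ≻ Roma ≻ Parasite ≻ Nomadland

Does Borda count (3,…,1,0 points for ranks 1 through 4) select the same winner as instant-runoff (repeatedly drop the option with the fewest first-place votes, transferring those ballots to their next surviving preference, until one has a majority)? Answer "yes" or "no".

no

Borda — scores: Roma 18, Parasite 17, Amour 21, Nomadland 22. Winner: Nomadland.
Instant-runoff — R1 Roma 0, Parasite 4, Amour 3, Nomadland 6 (Roma out); R2 Parasite 4, Amour 3, Nomadland 6 (Amour out); R3 Parasite 7, Nomadland 6 (Parasite winner). Winner: Parasite.
The two methods disagree.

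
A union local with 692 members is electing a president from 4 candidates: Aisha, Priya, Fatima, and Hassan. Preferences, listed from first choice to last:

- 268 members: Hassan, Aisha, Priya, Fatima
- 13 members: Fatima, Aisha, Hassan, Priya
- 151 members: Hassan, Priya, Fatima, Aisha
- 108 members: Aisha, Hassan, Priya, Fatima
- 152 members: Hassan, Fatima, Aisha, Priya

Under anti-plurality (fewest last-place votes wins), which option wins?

Hassan

Last-place votes: Aisha 151, Priya 165, Fatima 376, Hassan 0.
Hassan is ranked last by the fewest voters, so Hassan wins.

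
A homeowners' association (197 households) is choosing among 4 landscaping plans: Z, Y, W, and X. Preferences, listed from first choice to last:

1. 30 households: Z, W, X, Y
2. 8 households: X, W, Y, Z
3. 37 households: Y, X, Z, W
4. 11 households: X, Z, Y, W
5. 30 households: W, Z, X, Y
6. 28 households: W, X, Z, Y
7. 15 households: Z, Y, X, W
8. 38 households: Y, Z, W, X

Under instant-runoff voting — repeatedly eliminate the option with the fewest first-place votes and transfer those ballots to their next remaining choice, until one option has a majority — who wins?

Round 1: Z 45, Y 75, W 58, X 19. Eliminate X.
Round 2: Z 56, Y 75, W 66. Eliminate Z.
Round 3: Y 101, W 96. Y has a majority.

Y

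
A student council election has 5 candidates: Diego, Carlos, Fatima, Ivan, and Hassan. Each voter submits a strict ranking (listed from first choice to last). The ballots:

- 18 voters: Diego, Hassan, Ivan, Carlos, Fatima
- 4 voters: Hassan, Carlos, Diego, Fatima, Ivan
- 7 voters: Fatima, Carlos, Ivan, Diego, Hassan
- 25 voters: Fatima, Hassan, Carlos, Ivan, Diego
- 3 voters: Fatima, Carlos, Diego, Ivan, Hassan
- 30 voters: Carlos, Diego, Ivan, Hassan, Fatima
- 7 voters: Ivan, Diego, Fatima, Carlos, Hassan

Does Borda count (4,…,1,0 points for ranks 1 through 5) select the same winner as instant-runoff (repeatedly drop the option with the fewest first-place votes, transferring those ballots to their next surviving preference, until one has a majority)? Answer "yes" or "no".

Borda — scores: Diego 204, Carlos 237, Fatima 158, Ivan 166, Hassan 175. Winner: Carlos.
Instant-runoff — R1 Diego 18, Carlos 30, Fatima 35, Ivan 7, Hassan 4 (Hassan out); R2 Diego 18, Carlos 34, Fatima 35, Ivan 7 (Ivan out); R3 Diego 25, Carlos 34, Fatima 35 (Diego out); R4 Carlos 52, Fatima 42 (Carlos winner). Winner: Carlos.
The two methods agree.

yes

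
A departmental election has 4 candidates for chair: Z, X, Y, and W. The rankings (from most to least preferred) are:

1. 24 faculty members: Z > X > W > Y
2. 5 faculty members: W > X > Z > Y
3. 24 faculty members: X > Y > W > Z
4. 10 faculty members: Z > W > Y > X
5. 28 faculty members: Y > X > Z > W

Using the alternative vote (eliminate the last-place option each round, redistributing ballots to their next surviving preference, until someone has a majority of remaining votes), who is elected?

Round 1: Z 34, X 24, Y 28, W 5. Eliminate W.
Round 2: Z 34, X 29, Y 28. Eliminate Y.
Round 3: Z 34, X 57. X has a majority.

X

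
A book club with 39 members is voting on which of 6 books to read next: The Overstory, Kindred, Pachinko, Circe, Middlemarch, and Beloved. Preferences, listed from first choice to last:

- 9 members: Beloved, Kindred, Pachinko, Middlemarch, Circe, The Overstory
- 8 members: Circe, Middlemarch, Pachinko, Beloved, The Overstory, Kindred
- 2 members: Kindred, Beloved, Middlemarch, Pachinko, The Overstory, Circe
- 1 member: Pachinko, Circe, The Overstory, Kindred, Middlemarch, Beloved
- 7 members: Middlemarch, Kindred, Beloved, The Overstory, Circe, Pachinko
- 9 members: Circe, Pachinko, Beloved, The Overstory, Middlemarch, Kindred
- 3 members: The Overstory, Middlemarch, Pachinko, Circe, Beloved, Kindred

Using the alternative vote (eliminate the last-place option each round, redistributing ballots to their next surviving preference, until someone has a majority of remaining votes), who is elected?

Circe

Round 1: The Overstory 3, Kindred 2, Pachinko 1, Circe 17, Middlemarch 7, Beloved 9. Eliminate Pachinko.
Round 2: The Overstory 3, Kindred 2, Circe 18, Middlemarch 7, Beloved 9. Eliminate Kindred.
Round 3: The Overstory 3, Circe 18, Middlemarch 7, Beloved 11. Eliminate The Overstory.
Round 4: Circe 18, Middlemarch 10, Beloved 11. Eliminate Middlemarch.
Round 5: Circe 21, Beloved 18. Circe has a majority.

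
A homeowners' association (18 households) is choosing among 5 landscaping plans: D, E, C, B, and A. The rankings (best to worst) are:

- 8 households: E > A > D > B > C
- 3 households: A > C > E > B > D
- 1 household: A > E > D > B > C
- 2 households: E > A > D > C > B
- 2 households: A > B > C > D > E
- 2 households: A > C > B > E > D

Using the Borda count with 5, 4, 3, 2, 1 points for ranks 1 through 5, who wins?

D: 8·3 + 3·1 + 1·3 + 2·3 + 2·2 + 2·1 = 42
E: 8·5 + 3·3 + 1·4 + 2·5 + 2·1 + 2·2 = 69
C: 8·1 + 3·4 + 1·1 + 2·2 + 2·3 + 2·4 = 39
B: 8·2 + 3·2 + 1·2 + 2·1 + 2·4 + 2·3 = 40
A: 8·4 + 3·5 + 1·5 + 2·4 + 2·5 + 2·5 = 80
A has the highest Borda score (80).

A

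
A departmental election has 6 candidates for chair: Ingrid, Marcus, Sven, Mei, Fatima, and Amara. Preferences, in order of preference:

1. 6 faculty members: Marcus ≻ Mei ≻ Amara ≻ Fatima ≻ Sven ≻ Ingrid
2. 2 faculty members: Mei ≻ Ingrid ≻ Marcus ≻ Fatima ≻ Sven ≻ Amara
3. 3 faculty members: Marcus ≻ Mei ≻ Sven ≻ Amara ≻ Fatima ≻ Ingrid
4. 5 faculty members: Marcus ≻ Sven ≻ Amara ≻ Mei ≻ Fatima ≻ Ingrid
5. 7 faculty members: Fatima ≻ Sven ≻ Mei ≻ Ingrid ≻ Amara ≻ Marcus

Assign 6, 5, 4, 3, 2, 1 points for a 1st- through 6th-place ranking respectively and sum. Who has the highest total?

Mei

Ingrid: 6·1 + 2·5 + 3·1 + 5·1 + 7·3 = 45
Marcus: 6·6 + 2·4 + 3·6 + 5·6 + 7·1 = 99
Sven: 6·2 + 2·2 + 3·4 + 5·5 + 7·5 = 88
Mei: 6·5 + 2·6 + 3·5 + 5·3 + 7·4 = 100
Fatima: 6·3 + 2·3 + 3·2 + 5·2 + 7·6 = 82
Amara: 6·4 + 2·1 + 3·3 + 5·4 + 7·2 = 69
Mei has the highest Borda score (100).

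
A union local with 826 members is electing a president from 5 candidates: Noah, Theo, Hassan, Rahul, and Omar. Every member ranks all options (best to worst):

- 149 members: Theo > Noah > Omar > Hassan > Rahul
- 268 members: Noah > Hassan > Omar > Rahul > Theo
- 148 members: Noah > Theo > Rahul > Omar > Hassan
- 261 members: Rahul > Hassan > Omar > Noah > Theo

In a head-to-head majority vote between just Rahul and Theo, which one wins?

Voters preferring Rahul to Theo: 529; preferring Theo to Rahul: 297.
Rahul wins the head-to-head.

Rahul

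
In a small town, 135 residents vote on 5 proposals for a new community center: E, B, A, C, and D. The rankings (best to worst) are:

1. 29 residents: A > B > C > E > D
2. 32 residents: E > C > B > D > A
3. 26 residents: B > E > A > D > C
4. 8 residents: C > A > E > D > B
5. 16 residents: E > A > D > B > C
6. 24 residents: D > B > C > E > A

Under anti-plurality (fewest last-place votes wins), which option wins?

Last-place votes: E 0, B 8, A 56, C 42, D 29.
E is ranked last by the fewest voters, so E wins.

E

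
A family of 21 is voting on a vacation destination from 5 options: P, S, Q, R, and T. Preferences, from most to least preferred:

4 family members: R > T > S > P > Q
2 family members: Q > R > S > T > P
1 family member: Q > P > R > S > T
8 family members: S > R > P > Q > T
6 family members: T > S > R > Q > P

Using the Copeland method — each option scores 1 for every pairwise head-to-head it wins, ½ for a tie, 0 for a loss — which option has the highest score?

S

P: beats Q; loses to S, R, and T → score 1.
S: beats P, Q, R, and T → score 4.
Q: beats T; loses to P, S, and R → score 1.
R: beats P, Q, and T; loses to S → score 3.
T: beats P; loses to S, Q, and R → score 1.
S has the best pairwise record.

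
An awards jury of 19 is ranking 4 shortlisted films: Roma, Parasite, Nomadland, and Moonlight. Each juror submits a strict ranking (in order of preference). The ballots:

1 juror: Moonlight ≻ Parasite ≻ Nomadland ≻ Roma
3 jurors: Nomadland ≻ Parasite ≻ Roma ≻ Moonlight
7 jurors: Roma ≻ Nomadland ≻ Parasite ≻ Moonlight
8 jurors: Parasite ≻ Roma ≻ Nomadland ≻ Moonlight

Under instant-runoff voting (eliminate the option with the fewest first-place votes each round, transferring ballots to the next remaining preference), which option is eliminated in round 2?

Round 1: Roma 7, Parasite 8, Nomadland 3, Moonlight 1. Eliminate Moonlight.
Round 2: Roma 7, Parasite 9, Nomadland 3. Eliminate Nomadland.

Nomadland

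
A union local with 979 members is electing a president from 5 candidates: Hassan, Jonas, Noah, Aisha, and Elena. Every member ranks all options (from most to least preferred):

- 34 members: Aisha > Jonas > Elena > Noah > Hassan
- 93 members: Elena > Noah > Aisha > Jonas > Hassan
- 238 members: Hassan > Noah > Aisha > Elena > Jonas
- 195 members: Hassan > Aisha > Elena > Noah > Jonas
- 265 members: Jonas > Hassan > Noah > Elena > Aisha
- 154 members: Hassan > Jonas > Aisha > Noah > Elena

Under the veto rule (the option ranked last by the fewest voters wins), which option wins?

Noah

Last-place votes: Hassan 127, Jonas 433, Noah 0, Aisha 265, Elena 154.
Noah is ranked last by the fewest voters, so Noah wins.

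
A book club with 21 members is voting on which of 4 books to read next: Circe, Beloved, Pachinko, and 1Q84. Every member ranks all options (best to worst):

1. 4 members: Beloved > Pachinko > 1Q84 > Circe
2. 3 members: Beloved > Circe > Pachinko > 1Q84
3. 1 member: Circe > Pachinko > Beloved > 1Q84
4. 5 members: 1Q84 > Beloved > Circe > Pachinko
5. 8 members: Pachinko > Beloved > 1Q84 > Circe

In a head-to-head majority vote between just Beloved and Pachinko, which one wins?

Beloved

Voters preferring Beloved to Pachinko: 12; preferring Pachinko to Beloved: 9.
Beloved wins the head-to-head.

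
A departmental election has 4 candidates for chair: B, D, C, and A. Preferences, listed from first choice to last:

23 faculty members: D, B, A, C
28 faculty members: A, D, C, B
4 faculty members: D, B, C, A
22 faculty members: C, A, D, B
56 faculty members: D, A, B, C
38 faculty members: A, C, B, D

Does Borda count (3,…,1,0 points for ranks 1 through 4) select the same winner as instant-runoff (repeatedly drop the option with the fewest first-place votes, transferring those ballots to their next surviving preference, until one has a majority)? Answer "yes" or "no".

yes

Borda — scores: B 148, D 327, C 174, A 377. Winner: A.
Instant-runoff — R1 B 0, D 83, C 22, A 66 (B out); R2 D 83, C 22, A 66 (C out); R3 D 83, A 88 (A winner). Winner: A.
The two methods agree.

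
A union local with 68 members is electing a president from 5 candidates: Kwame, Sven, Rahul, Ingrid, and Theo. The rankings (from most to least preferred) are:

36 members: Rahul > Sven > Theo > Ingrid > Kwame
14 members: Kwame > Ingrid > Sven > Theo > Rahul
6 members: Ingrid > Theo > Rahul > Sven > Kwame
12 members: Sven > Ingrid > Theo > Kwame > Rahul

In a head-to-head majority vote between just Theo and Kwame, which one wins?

Voters preferring Theo to Kwame: 54; preferring Kwame to Theo: 14.
Theo wins the head-to-head.

Theo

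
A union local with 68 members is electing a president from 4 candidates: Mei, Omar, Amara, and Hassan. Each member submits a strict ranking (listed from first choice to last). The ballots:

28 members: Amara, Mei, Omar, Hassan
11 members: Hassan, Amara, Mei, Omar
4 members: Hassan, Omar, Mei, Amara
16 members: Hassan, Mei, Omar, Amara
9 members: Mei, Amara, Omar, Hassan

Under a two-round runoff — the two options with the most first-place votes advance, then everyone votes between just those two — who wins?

Round 1 first-place votes: Mei 9, Omar 0, Amara 28, Hassan 31.
Hassan and Amara advance.
Runoff: Hassan is preferred to Amara by 31 voters; Amara by 37.
Amara wins the runoff.

Amara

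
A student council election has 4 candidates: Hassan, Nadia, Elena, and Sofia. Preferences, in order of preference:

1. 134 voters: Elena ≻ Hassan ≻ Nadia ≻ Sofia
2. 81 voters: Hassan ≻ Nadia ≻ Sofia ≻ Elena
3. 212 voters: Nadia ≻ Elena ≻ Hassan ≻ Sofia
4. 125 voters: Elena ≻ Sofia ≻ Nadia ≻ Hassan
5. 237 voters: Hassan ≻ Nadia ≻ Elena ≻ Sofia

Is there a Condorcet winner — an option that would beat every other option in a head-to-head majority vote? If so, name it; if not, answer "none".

Checking pairwise contests:
Elena beats Hassan 471–318.
Hassan beats Nadia 452–337.
Nadia beats Elena 530–259.
Hassan beats Sofia 664–125.
Every option loses at least one head-to-head, so there is no Condorcet winner.

none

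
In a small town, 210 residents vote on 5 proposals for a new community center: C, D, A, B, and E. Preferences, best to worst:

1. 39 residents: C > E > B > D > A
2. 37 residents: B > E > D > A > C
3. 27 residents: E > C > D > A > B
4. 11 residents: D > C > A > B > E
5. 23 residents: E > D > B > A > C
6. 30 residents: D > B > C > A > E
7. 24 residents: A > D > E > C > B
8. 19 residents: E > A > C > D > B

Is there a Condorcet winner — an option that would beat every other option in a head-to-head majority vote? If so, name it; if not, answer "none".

E

E vs C: 130–80 for E.
E vs D: 145–65 for E.
E vs A: 145–65 for E.
E vs B: 132–78 for E.
E beats every other option head-to-head.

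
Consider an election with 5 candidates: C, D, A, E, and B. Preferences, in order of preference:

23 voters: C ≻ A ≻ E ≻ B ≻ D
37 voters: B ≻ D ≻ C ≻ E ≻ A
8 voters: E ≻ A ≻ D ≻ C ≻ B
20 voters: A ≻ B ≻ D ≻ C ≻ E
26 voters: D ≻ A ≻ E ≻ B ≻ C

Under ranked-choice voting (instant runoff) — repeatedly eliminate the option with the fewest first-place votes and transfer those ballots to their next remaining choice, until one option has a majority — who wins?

A

Round 1: C 23, D 26, A 20, E 8, B 37. Eliminate E.
Round 2: C 23, D 26, A 28, B 37. Eliminate C.
Round 3: D 26, A 51, B 37. Eliminate D.
Round 4: A 77, B 37. A has a majority.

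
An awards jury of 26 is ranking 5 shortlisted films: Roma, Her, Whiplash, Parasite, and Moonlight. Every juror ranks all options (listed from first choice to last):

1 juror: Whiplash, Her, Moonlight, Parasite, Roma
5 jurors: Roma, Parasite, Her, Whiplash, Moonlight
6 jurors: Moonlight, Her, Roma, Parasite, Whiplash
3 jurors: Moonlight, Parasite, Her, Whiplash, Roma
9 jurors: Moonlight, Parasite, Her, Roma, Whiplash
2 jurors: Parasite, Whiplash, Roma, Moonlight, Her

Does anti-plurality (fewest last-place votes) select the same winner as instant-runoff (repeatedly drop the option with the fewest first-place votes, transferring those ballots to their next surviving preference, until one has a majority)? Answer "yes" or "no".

Anti-plurality — last-place votes: Roma 4, Her 2, Whiplash 15, Parasite 0, Moonlight 5. Winner: Parasite.
Instant-runoff — R1 Roma 5, Her 0, Whiplash 1, Parasite 2, Moonlight 18 (Moonlight winner). Winner: Moonlight.
The two methods disagree.

no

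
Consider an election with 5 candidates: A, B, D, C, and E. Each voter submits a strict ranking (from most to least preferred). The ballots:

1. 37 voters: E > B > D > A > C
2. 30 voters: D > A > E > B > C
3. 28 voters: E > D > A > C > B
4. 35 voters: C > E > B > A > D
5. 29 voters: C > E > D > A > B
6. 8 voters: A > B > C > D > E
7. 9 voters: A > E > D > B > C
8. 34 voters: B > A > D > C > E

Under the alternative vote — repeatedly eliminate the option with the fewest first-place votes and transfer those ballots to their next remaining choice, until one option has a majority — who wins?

C

Round 1: A 17, B 34, D 30, C 64, E 65. Eliminate A.
Round 2: B 42, D 30, C 64, E 74. Eliminate D.
Round 3: B 42, C 64, E 104. Eliminate B.
Round 4: C 106, E 104. C has a majority.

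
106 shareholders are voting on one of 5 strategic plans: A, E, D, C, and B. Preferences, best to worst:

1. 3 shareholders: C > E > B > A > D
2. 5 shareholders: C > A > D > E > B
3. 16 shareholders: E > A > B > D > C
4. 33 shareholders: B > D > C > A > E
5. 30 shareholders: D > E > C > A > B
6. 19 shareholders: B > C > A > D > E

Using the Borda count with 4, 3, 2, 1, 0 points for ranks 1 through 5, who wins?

A: 3·1 + 5·3 + 16·3 + 33·1 + 30·1 + 19·2 = 167
E: 3·3 + 5·1 + 16·4 + 33·0 + 30·3 + 19·0 = 168
D: 3·0 + 5·2 + 16·1 + 33·3 + 30·4 + 19·1 = 264
C: 3·4 + 5·4 + 16·0 + 33·2 + 30·2 + 19·3 = 215
B: 3·2 + 5·0 + 16·2 + 33·4 + 30·0 + 19·4 = 246
D has the highest Borda score (264).

D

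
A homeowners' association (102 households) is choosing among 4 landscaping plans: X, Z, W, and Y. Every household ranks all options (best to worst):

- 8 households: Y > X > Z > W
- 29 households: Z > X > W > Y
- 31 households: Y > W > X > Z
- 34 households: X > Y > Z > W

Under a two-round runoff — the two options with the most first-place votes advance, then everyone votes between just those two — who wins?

X

Round 1 first-place votes: X 34, Z 29, W 0, Y 39.
Y and X advance.
Runoff: Y is preferred to X by 39 voters; X by 63.
X wins the runoff.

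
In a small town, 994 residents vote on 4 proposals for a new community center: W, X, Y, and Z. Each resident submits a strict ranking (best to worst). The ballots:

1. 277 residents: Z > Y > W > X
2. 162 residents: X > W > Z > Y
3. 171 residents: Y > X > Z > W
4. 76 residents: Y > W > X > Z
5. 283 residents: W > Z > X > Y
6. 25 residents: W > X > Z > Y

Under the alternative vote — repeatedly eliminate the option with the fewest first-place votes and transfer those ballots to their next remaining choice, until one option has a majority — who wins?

W

Round 1: W 308, X 162, Y 247, Z 277. Eliminate X.
Round 2: W 470, Y 247, Z 277. Eliminate Y.
Round 3: W 546, Z 448. W has a majority.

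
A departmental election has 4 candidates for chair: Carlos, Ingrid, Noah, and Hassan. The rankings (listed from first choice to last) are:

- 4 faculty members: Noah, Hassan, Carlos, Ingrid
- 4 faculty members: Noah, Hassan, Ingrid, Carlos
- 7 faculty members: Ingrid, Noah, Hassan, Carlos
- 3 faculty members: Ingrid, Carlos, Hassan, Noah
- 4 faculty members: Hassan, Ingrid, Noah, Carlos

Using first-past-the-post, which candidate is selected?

First-place votes: Carlos 0, Ingrid 10, Noah 8, Hassan 4.
Ingrid has the most first-place votes.

Ingrid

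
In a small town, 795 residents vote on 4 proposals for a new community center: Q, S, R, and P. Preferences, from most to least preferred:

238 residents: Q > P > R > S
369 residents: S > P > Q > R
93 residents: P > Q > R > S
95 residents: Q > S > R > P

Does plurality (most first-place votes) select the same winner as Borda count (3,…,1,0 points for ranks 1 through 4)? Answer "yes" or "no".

Plurality — first-place votes: Q 333, S 369, R 0, P 93. Winner: S.
Borda — scores: Q 1554, S 1297, R 426, P 1493. Winner: Q.
The two methods disagree.

no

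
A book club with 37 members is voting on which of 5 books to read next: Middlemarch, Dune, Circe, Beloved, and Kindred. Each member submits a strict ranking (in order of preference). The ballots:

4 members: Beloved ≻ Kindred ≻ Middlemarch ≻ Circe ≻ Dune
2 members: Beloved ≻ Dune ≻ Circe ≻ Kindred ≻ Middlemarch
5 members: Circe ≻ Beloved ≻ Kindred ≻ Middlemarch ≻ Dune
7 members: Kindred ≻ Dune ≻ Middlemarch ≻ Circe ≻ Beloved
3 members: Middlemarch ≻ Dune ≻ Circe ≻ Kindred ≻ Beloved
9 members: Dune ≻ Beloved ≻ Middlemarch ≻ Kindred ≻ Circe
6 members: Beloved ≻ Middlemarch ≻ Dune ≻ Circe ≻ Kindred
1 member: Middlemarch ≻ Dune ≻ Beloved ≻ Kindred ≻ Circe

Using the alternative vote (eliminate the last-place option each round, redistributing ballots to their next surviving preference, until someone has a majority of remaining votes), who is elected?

Round 1: Middlemarch 4, Dune 9, Circe 5, Beloved 12, Kindred 7. Eliminate Middlemarch.
Round 2: Dune 13, Circe 5, Beloved 12, Kindred 7. Eliminate Circe.
Round 3: Dune 13, Beloved 17, Kindred 7. Eliminate Kindred.
Round 4: Dune 20, Beloved 17. Dune has a majority.

Dune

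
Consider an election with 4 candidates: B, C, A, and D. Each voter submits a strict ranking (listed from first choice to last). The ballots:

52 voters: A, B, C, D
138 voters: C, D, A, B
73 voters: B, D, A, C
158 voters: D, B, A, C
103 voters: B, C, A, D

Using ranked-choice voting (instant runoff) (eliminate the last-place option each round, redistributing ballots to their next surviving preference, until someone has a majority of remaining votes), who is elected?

Round 1: B 176, C 138, A 52, D 158. Eliminate A.
Round 2: B 228, C 138, D 158. Eliminate C.
Round 3: B 228, D 296. D has a majority.

D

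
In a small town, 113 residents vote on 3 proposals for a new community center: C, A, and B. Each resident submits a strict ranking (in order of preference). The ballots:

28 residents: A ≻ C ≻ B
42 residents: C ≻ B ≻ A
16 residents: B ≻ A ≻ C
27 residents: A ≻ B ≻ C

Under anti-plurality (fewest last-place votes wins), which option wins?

B

Last-place votes: C 43, A 42, B 28.
B is ranked last by the fewest voters, so B wins.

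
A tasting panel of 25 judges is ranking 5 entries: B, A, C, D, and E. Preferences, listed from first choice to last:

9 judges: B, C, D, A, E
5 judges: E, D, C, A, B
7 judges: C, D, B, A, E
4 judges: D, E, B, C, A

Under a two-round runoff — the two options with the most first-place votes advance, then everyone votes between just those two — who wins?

Round 1 first-place votes: B 9, A 0, C 7, D 4, E 5.
B and C advance.
Runoff: B is preferred to C by 13 voters; C by 12.
B wins the runoff.

B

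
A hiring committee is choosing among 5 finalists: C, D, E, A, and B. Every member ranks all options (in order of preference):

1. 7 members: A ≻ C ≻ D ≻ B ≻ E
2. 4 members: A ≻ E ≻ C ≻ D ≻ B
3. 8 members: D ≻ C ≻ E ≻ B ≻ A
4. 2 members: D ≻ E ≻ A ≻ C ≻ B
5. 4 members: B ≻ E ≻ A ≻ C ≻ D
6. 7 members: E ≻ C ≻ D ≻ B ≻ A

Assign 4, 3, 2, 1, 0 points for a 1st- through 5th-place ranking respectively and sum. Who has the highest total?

C: 7·3 + 4·2 + 8·3 + 2·1 + 4·1 + 7·3 = 80
D: 7·2 + 4·1 + 8·4 + 2·4 + 4·0 + 7·2 = 72
E: 7·0 + 4·3 + 8·2 + 2·3 + 4·3 + 7·4 = 74
A: 7·4 + 4·4 + 8·0 + 2·2 + 4·2 + 7·0 = 56
B: 7·1 + 4·0 + 8·1 + 2·0 + 4·4 + 7·1 = 38
C has the highest Borda score (80).

C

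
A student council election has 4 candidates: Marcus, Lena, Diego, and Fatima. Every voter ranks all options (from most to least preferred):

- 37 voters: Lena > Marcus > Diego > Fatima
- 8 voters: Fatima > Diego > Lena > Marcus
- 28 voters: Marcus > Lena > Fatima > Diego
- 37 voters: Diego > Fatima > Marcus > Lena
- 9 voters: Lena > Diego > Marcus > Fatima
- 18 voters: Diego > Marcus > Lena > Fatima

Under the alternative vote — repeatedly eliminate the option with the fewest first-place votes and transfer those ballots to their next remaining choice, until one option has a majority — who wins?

Lena

Round 1: Marcus 28, Lena 46, Diego 55, Fatima 8. Eliminate Fatima.
Round 2: Marcus 28, Lena 46, Diego 63. Eliminate Marcus.
Round 3: Lena 74, Diego 63. Lena has a majority.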